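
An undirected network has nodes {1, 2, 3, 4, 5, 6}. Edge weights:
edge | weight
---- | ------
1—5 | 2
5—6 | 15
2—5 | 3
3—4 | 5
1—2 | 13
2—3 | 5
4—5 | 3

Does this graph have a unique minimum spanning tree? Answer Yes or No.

No

Kruskal's algorithm — process edges by increasing weight (ties by edge label):
1—5 (2): add — endpoints in different components.
2—5 (3): add — endpoints in different components.
4—5 (3): add — endpoints in different components.
2—3 (5): add — endpoints in different components.
3—4 (5): skip — 3 and 4 already connected.
1—2 (13): skip — 1 and 2 already connected.
5—6 (15): add — endpoints in different components.
Non-tree edge 3—4 has weight 5, equal to the heaviest edge on its tree cycle — swapping gives another MST of the same weight. Not unique.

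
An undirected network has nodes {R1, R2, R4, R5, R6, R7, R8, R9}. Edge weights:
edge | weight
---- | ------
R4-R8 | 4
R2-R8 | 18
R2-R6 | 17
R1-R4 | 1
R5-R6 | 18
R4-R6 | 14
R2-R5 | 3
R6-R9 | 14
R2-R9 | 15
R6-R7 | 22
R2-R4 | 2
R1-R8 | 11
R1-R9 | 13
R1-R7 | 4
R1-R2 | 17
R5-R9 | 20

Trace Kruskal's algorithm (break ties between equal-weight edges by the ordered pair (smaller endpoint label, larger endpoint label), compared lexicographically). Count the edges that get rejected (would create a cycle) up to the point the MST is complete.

Kruskal: consider edges lightest-first.
R1-R4 (1): add — endpoints in different components.
R2-R4 (2): add — endpoints in different components.
R2-R5 (3): add — endpoints in different components.
R1-R7 (4): add — endpoints in different components.
R4-R8 (4): add — endpoints in different components.
R1-R8 (11): skip — R1 and R8 already connected.
R1-R9 (13): add — endpoints in different components.
R4-R6 (14): add — endpoints in different components.
Edges rejected before the tree was complete: 1.

1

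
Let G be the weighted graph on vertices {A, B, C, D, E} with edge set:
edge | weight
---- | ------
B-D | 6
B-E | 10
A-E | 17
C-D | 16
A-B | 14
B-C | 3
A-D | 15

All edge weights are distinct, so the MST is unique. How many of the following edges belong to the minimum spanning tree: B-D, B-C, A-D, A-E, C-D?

Kruskal: consider edges lightest-first.
B-C (3): add. Components now {A} {B,C} {D} {E}
B-D (6): add. Components now {A} {B,C,D} {E}
B-E (10): add. Components now {A} {B,C,D,E}
A-B (14): add. Components now {A,B,C,D,E}
MST edge set: {B-C, B-D, B-E, A-B}.
Of the listed edges, {B-D, B-C} are in the MST → 2.

2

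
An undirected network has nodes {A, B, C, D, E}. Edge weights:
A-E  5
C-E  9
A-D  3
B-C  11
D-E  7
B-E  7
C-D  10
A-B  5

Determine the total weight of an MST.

22

Sort edges by weight, then run Kruskal:
A-D (3): add — endpoints in different components.
A-B (5): add — endpoints in different components.
A-E (5): add — endpoints in different components.
B-E (7): skip — B and E already connected.
D-E (7): skip — D and E already connected.
C-E (9): add — endpoints in different components.
MST edges: A-D, A-B, A-E, C-E; total weight 3+5+5+9 = 22.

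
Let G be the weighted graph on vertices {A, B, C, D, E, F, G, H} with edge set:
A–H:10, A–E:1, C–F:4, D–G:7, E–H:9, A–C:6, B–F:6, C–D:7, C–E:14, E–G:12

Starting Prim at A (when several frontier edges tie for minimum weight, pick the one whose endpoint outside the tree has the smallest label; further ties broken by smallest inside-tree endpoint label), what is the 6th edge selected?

D-G

Prim, starting at A.
Step 1: cheapest edge leaving the tree is A–E (1); add E.
Step 2: cheapest edge leaving the tree is A–C (6); add C.
Step 3: cheapest edge leaving the tree is C–F (4); add F.
Step 4: cheapest edge leaving the tree is B–F (6); add B.
Step 5: cheapest edge leaving the tree is C–D (7); add D.
Step 6: cheapest edge leaving the tree is D–G (7); add G.
Step 7: cheapest edge leaving the tree is E–H (9); add H.
The 6th edge added is D–G.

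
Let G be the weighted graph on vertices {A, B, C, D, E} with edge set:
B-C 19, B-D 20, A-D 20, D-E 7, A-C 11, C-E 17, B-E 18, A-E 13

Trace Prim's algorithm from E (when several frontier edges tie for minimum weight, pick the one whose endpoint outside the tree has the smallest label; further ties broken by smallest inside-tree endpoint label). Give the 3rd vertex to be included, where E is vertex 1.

Prim's algorithm from E:
Step 1: cheapest edge leaving the tree is D-E (7); add D.
Step 2: cheapest edge leaving the tree is A-E (13); add A.
Step 3: cheapest edge leaving the tree is A-C (11); add C.
Step 4: cheapest edge leaving the tree is B-E (18); add B.
Vertex order: E, D, A, C, B. The 3rd vertex is A.

A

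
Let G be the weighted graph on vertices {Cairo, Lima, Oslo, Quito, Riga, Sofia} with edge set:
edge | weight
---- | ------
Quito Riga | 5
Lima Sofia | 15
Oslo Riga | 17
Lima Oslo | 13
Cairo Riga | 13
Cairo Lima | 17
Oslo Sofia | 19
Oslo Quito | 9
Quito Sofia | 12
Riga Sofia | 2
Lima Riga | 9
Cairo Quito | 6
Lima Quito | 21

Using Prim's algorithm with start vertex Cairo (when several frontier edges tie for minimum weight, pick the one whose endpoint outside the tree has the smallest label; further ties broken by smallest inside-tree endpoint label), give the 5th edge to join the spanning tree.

Oslo-Quito

Prim, starting at Cairo.
Step 1: frontier [Cairo Quito 6, Cairo Riga 13, Cairo Lima 17] → take Cairo Quito (6); add Quito.
Step 2: frontier [Cairo Riga 13, Cairo Lima 17, Quito Riga 5, Oslo Quito 9, Quito Sofia 12, Lima Quito 21] → take Quito Riga (5); add Riga.
Step 3: frontier [Cairo Lima 17, Oslo Quito 9, Quito Sofia 12, Lima Quito 21, Riga Sofia 2, Lima Riga 9, Oslo Riga 17] → take Riga Sofia (2); add Sofia.
Step 4: frontier [Cairo Lima 17, Oslo Quito 9, Lima Quito 21, Lima Riga 9, Oslo Riga 17, Lima Sofia 15, Oslo Sofia 19] → take Lima Riga (9); add Lima.
Step 5: frontier [Lima Oslo 13, Oslo Quito 9, Oslo Riga 17, Oslo Sofia 19] → take Oslo Quito (9); add Oslo.
The 5th edge added is Oslo Quito.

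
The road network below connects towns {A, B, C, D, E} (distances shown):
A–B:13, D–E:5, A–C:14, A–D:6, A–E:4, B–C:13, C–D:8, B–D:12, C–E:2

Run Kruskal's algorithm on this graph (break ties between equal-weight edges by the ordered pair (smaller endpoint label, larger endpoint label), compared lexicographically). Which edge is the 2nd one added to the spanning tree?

Kruskal: consider edges lightest-first.
C–E (2): add. Components now {A} {B} {C,E} {D}
A–E (4): add. Components now {A,C,E} {B} {D}
D–E (5): add. Components now {A,C,D,E} {B}
A–D (6): skip — A and D already connected.
C–D (8): skip — C and D already connected.
B–D (12): add. Components now {A,B,C,D,E}
The 2nd edge added is A–E.

A-E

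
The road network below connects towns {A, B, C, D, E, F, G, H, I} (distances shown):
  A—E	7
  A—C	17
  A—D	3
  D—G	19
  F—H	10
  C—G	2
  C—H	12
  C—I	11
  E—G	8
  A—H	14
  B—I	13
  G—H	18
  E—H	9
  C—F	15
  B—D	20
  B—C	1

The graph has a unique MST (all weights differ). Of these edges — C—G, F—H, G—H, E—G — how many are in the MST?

Kruskal's algorithm — process edges by increasing weight (ties by edge label):
B—C (1): add — endpoints in different components.
C—G (2): add — endpoints in different components.
A—D (3): add — endpoints in different components.
A—E (7): add — endpoints in different components.
E—G (8): add — endpoints in different components.
E—H (9): add — endpoints in different components.
F—H (10): add — endpoints in different components.
C—I (11): add — endpoints in different components.
MST edge set: {B—C, C—G, A—D, A—E, E—G, E—H, F—H, C—I}.
Of the listed edges, {C—G, F—H, E—G} are in the MST → 3.

3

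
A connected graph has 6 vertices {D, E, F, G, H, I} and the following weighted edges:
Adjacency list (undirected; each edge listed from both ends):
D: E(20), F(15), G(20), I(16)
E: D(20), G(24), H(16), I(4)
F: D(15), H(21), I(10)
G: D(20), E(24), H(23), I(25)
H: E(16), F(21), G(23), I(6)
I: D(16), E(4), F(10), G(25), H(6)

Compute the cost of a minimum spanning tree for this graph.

55

Sort edges by weight, then run Kruskal:
E–I (4): add. Components now {D} {E,I} {F} {G} {H}
H–I (6): add. Components now {D} {E,H,I} {F} {G}
F–I (10): add. Components now {D} {E,F,H,I} {G}
D–F (15): add. Components now {D,E,F,H,I} {G}
D–I (16): skip — D and I already connected.
E–H (16): skip — E and H already connected.
D–E (20): skip — D and E already connected.
D–G (20): add. Components now {D,E,F,G,H,I}
MST edges: E–I, H–I, F–I, D–F, D–G; total weight 4+6+10+15+20 = 55.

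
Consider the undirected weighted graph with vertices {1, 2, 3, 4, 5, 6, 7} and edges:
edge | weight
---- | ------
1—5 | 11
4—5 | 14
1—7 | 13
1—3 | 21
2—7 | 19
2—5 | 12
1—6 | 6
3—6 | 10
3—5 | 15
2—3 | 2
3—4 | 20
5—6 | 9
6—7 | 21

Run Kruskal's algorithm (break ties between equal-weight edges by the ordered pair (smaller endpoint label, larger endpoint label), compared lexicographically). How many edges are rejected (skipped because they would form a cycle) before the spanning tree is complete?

2

Kruskal's algorithm — process edges by increasing weight (ties by edge label):
2—3 (2): add — endpoints in different components.
1—6 (6): add — endpoints in different components.
5—6 (9): add — endpoints in different components.
3—6 (10): add — endpoints in different components.
1—5 (11): skip — 1 and 5 already connected.
2—5 (12): skip — 2 and 5 already connected.
1—7 (13): add — endpoints in different components.
4—5 (14): add — endpoints in different components.
Edges rejected before the tree was complete: 2.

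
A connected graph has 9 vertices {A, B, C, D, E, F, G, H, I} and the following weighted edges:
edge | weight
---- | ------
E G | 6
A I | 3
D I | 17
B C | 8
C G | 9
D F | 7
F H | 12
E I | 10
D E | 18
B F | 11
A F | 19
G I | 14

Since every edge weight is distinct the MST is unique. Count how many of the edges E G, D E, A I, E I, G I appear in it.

Sort edges by weight, then run Kruskal:
A I (3): add — endpoints in different components.
E G (6): add — endpoints in different components.
D F (7): add — endpoints in different components.
B C (8): add — endpoints in different components.
C G (9): add — endpoints in different components.
E I (10): add — endpoints in different components.
B F (11): add — endpoints in different components.
F H (12): add — endpoints in different components.
MST edge set: {A I, E G, D F, B C, C G, E I, B F, F H}.
Of the listed edges, {E G, A I, E I} are in the MST → 3.

3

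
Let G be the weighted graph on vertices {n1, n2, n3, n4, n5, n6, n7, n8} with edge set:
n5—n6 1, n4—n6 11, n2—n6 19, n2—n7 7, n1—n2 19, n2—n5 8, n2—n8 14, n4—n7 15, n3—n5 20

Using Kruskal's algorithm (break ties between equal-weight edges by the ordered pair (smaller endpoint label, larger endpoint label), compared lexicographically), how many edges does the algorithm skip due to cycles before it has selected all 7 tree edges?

Kruskal: consider edges lightest-first.
n5—n6 (1): add — endpoints in different components.
n2—n7 (7): add — endpoints in different components.
n2—n5 (8): add — endpoints in different components.
n4—n6 (11): add — endpoints in different components.
n2—n8 (14): add — endpoints in different components.
n4—n7 (15): skip — n7 and n4 already connected.
n1—n2 (19): add — endpoints in different components.
n2—n6 (19): skip — n6 and n2 already connected.
n3—n5 (20): add — endpoints in different components.
Edges rejected before the tree was complete: 2.

2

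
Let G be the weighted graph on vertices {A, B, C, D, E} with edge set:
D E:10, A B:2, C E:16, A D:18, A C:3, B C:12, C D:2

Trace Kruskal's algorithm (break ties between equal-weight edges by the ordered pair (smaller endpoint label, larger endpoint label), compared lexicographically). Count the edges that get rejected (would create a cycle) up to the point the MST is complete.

Sort edges by weight, then run Kruskal:
A B (2): add. Components now {A,B} {C} {D} {E}
C D (2): add. Components now {A,B} {C,D} {E}
A C (3): add. Components now {A,B,C,D} {E}
D E (10): add. Components now {A,B,C,D,E}
Edges rejected before the tree was complete: 0.

0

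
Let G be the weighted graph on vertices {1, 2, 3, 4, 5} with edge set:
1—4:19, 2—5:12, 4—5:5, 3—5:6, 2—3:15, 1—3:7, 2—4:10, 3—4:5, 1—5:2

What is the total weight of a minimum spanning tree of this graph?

Prim's algorithm from 3:
Step 1: cheapest edge leaving the tree is 3—4 (5); add 4.
Step 2: cheapest edge leaving the tree is 4—5 (5); add 5.
Step 3: cheapest edge leaving the tree is 1—5 (2); add 1.
Step 4: cheapest edge leaving the tree is 2—4 (10); add 2.
MST edges: 3—4, 4—5, 1—5, 2—4; total weight 5+5+2+10 = 22.

22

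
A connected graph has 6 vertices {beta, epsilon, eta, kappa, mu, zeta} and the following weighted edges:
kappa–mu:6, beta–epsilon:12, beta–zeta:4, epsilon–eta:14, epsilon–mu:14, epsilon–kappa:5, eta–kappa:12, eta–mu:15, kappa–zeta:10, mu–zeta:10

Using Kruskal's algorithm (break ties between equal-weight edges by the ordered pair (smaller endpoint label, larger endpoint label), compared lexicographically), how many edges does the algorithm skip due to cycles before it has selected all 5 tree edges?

Sort edges by weight, then run Kruskal:
beta–zeta (4): add. Components now {epsilon} {eta} {mu} {kappa} {beta,zeta}
epsilon–kappa (5): add. Components now {epsilon,kappa} {eta} {mu} {beta,zeta}
kappa–mu (6): add. Components now {epsilon,kappa,mu} {eta} {beta,zeta}
kappa–zeta (10): add. Components now {beta,epsilon,kappa,mu,zeta} {eta}
mu–zeta (10): skip — mu and zeta already connected.
beta–epsilon (12): skip — epsilon and beta already connected.
eta–kappa (12): add. Components now {beta,epsilon,eta,kappa,mu,zeta}
Edges rejected before the tree was complete: 2.

2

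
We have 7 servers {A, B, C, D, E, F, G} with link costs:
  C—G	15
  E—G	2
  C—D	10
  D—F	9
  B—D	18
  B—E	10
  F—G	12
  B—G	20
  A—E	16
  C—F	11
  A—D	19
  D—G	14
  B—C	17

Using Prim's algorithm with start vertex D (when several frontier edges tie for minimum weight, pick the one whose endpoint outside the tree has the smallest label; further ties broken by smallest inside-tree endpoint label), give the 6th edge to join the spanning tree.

A-E

Grow the tree from D using Prim:
Step 1: frontier [D—F 9, C—D 10, D—G 14, B—D 18, A—D 19] → take D—F (9); add F.
Step 2: frontier [C—D 10, D—G 14, B—D 18, A—D 19, C—F 11, F—G 12] → take C—D (10); add C.
Step 3: frontier [C—G 15, B—C 17, D—G 14, B—D 18, A—D 19, F—G 12] → take F—G (12); add G.
Step 4: frontier [B—C 17, B—D 18, A—D 19, E—G 2, B—G 20] → take E—G (2); add E.
Step 5: frontier [B—C 17, B—D 18, A—D 19, B—E 10, A—E 16, B—G 20] → take B—E (10); add B.
Step 6: frontier [A—D 19, A—E 16] → take A—E (16); add A.
The 6th edge added is A—E.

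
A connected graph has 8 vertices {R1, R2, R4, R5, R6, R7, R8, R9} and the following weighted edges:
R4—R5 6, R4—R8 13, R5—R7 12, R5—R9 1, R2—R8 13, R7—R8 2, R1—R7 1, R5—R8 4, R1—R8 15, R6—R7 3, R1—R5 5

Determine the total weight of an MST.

Sort edges by weight, then run Kruskal:
R1—R7 (1): add — endpoints in different components.
R5—R9 (1): add — endpoints in different components.
R7—R8 (2): add — endpoints in different components.
R6—R7 (3): add — endpoints in different components.
R5—R8 (4): add — endpoints in different components.
R1—R5 (5): skip — R1 and R5 already connected.
R4—R5 (6): add — endpoints in different components.
R5—R7 (12): skip — R7 and R5 already connected.
R2—R8 (13): add — endpoints in different components.
MST edges: R1—R7, R5—R9, R7—R8, R6—R7, R5—R8, R4—R5, R2—R8; total weight 1+1+2+3+4+6+13 = 30.

30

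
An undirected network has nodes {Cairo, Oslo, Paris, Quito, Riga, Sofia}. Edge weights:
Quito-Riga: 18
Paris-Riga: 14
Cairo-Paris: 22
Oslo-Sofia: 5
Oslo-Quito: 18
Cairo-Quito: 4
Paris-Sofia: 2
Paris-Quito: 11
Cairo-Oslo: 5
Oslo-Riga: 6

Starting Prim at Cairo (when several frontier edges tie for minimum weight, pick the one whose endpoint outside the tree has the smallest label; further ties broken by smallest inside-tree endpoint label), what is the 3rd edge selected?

Oslo-Sofia

Grow the tree from Cairo using Prim:
Step 1: cheapest edge leaving the tree is Cairo-Quito (4); add Quito.
Step 2: cheapest edge leaving the tree is Cairo-Oslo (5); add Oslo.
Step 3: cheapest edge leaving the tree is Oslo-Sofia (5); add Sofia.
Step 4: cheapest edge leaving the tree is Paris-Sofia (2); add Paris.
Step 5: cheapest edge leaving the tree is Oslo-Riga (6); add Riga.
The 3rd edge added is Oslo-Sofia.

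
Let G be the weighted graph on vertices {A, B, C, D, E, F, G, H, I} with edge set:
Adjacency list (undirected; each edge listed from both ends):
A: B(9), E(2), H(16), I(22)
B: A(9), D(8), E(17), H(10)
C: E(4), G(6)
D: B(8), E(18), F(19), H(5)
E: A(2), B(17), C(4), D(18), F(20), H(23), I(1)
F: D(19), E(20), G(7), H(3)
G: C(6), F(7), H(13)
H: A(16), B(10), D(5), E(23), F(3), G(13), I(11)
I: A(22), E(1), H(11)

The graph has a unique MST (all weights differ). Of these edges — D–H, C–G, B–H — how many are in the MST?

Sort edges by weight, then run Kruskal:
E–I (1): add — endpoints in different components.
A–E (2): add — endpoints in different components.
F–H (3): add — endpoints in different components.
C–E (4): add — endpoints in different components.
D–H (5): add — endpoints in different components.
C–G (6): add — endpoints in different components.
F–G (7): add — endpoints in different components.
B–D (8): add — endpoints in different components.
MST edge set: {E–I, A–E, F–H, C–E, D–H, C–G, F–G, B–D}.
Of the listed edges, {D–H, C–G} are in the MST → 2.

2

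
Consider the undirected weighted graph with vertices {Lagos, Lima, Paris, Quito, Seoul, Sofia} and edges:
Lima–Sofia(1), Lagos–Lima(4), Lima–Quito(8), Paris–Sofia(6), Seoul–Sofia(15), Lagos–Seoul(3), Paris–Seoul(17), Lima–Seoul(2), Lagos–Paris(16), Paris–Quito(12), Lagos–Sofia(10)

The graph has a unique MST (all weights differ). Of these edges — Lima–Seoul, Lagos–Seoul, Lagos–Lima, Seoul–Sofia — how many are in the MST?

2

Kruskal's algorithm — process edges by increasing weight (ties by edge label):
Lima–Sofia (1): add — endpoints in different components.
Lima–Seoul (2): add — endpoints in different components.
Lagos–Seoul (3): add — endpoints in different components.
Lagos–Lima (4): skip — Lima and Lagos already connected.
Paris–Sofia (6): add — endpoints in different components.
Lima–Quito (8): add — endpoints in different components.
MST edge set: {Lima–Sofia, Lima–Seoul, Lagos–Seoul, Paris–Sofia, Lima–Quito}.
Of the listed edges, {Lima–Seoul, Lagos–Seoul} are in the MST → 2.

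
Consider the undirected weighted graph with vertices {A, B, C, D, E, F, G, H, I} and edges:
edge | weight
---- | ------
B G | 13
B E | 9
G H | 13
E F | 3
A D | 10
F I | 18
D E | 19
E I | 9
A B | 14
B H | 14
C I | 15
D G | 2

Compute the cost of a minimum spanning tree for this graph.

74

Sort edges by weight, then run Kruskal:
D G (2): add — endpoints in different components.
E F (3): add — endpoints in different components.
B E (9): add — endpoints in different components.
E I (9): add — endpoints in different components.
A D (10): add — endpoints in different components.
B G (13): add — endpoints in different components.
G H (13): add — endpoints in different components.
A B (14): skip — A and B already connected.
B H (14): skip — B and H already connected.
C I (15): add — endpoints in different components.
MST edges: D G, E F, B E, E I, A D, B G, G H, C I; total weight 2+3+9+9+10+13+13+15 = 74.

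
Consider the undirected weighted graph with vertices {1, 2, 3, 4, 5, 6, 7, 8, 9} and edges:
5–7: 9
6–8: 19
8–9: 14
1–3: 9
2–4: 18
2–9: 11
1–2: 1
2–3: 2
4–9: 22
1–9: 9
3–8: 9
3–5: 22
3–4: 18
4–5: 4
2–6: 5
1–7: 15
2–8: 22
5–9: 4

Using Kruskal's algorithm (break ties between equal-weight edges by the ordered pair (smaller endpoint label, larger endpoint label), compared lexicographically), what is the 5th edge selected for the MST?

2-6

Sort edges by weight, then run Kruskal:
1–2 (1): add — endpoints in different components.
2–3 (2): add — endpoints in different components.
4–5 (4): add — endpoints in different components.
5–9 (4): add — endpoints in different components.
2–6 (5): add — endpoints in different components.
1–3 (9): skip — 1 and 3 already connected.
1–9 (9): add — endpoints in different components.
3–8 (9): add — endpoints in different components.
5–7 (9): add — endpoints in different components.
The 5th edge added is 2–6.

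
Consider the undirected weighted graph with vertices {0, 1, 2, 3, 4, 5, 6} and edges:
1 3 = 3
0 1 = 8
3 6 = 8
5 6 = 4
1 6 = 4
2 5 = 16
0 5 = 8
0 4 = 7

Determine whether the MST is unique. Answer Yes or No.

Kruskal's algorithm — process edges by increasing weight (ties by edge label):
1 3 (3): add — endpoints in different components.
1 6 (4): add — endpoints in different components.
5 6 (4): add — endpoints in different components.
0 4 (7): add — endpoints in different components.
0 1 (8): add — endpoints in different components.
0 5 (8): skip — 0 and 5 already connected.
3 6 (8): skip — 3 and 6 already connected.
2 5 (16): add — endpoints in different components.
Non-tree edge 0 5 has weight 8, equal to the heaviest edge on its tree cycle — swapping gives another MST of the same weight. Not unique.

No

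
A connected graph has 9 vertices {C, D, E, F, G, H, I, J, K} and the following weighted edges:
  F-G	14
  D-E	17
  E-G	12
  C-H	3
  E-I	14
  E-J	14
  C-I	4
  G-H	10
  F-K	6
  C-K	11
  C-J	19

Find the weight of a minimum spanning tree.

Prim's algorithm from D:
Step 1: frontier [D-E 17] → take D-E (17); add E.
Step 2: frontier [E-G 12, E-I 14, E-J 14] → take E-G (12); add G.
Step 3: frontier [E-I 14, E-J 14, G-H 10, F-G 14] → take G-H (10); add H.
Step 4: frontier [E-I 14, E-J 14, F-G 14, C-H 3] → take C-H (3); add C.
Step 5: frontier [C-I 4, C-K 11, C-J 19, E-I 14, E-J 14, F-G 14] → take C-I (4); add I.
Step 6: frontier [C-K 11, C-J 19, E-J 14, F-G 14] → take C-K (11); add K.
Step 7: frontier [C-J 19, E-J 14, F-G 14, F-K 6] → take F-K (6); add F.
Step 8: frontier [C-J 19, E-J 14] → take E-J (14); add J.
MST edges: D-E, E-G, G-H, C-H, C-I, C-K, F-K, E-J; total weight 17+12+10+3+4+11+6+14 = 77.

77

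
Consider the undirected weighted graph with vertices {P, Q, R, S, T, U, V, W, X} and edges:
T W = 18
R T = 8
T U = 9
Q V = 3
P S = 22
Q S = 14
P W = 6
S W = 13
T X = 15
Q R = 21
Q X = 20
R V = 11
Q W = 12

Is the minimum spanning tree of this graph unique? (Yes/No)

Kruskal's algorithm — process edges by increasing weight (ties by edge label):
Q V (3): add — endpoints in different components.
P W (6): add — endpoints in different components.
R T (8): add — endpoints in different components.
T U (9): add — endpoints in different components.
R V (11): add — endpoints in different components.
Q W (12): add — endpoints in different components.
S W (13): add — endpoints in different components.
Q S (14): skip — S and Q already connected.
T X (15): add — endpoints in different components.
Every non-tree edge has weight strictly greater than the heaviest edge on the tree path between its endpoints, so the MST is unique.

Yes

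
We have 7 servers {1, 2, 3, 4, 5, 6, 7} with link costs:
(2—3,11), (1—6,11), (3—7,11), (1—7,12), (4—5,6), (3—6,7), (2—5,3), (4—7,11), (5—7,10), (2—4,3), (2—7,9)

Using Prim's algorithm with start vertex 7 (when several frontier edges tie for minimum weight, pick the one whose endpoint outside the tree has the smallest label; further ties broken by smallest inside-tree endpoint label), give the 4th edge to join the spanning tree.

Grow the tree from 7 using Prim:
Step 1: cheapest edge leaving the tree is 2—7 (9); add 2.
Step 2: cheapest edge leaving the tree is 2—4 (3); add 4.
Step 3: cheapest edge leaving the tree is 2—5 (3); add 5.
Step 4: cheapest edge leaving the tree is 2—3 (11); add 3.
Step 5: cheapest edge leaving the tree is 3—6 (7); add 6.
Step 6: cheapest edge leaving the tree is 1—6 (11); add 1.
The 4th edge added is 2—3.

2-3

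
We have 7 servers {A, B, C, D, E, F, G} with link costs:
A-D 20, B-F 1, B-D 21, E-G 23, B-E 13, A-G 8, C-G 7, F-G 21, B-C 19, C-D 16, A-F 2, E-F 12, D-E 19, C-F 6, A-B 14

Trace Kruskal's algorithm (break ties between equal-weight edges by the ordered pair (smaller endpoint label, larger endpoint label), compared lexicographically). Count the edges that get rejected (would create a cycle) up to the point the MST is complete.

3

Kruskal: consider edges lightest-first.
B-F (1): add — endpoints in different components.
A-F (2): add — endpoints in different components.
C-F (6): add — endpoints in different components.
C-G (7): add — endpoints in different components.
A-G (8): skip — A and G already connected.
E-F (12): add — endpoints in different components.
B-E (13): skip — B and E already connected.
A-B (14): skip — A and B already connected.
C-D (16): add — endpoints in different components.
Edges rejected before the tree was complete: 3.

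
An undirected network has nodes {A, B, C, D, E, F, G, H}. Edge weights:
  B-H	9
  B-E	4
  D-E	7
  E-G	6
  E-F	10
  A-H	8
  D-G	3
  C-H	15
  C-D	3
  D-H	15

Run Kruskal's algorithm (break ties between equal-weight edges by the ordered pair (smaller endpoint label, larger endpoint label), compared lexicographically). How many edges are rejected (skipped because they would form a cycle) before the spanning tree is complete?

1

Kruskal: consider edges lightest-first.
C-D (3): add — endpoints in different components.
D-G (3): add — endpoints in different components.
B-E (4): add — endpoints in different components.
E-G (6): add — endpoints in different components.
D-E (7): skip — D and E already connected.
A-H (8): add — endpoints in different components.
B-H (9): add — endpoints in different components.
E-F (10): add — endpoints in different components.
Edges rejected before the tree was complete: 1.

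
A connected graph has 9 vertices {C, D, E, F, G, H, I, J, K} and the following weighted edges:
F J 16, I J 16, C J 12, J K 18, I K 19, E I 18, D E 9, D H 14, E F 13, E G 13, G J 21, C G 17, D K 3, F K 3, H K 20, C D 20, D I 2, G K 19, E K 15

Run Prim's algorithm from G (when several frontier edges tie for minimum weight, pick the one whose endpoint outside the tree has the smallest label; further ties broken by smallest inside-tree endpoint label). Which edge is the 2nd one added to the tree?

D-E

Prim's algorithm from G:
Step 1: cheapest edge leaving the tree is E G (13); add E.
Step 2: cheapest edge leaving the tree is D E (9); add D.
Step 3: cheapest edge leaving the tree is D I (2); add I.
Step 4: cheapest edge leaving the tree is D K (3); add K.
Step 5: cheapest edge leaving the tree is F K (3); add F.
Step 6: cheapest edge leaving the tree is D H (14); add H.
Step 7: cheapest edge leaving the tree is F J (16); add J.
Step 8: cheapest edge leaving the tree is C J (12); add C.
The 2nd edge added is D E.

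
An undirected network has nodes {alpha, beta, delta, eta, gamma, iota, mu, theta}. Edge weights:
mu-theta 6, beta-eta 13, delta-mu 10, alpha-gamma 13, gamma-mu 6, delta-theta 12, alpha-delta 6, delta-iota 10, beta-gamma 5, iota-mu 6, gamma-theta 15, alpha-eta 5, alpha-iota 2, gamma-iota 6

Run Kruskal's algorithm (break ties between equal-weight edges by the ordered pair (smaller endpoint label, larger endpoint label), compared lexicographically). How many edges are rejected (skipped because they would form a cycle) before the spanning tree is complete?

1

Kruskal's algorithm — process edges by increasing weight (ties by edge label):
alpha-iota (2): add — endpoints in different components.
alpha-eta (5): add — endpoints in different components.
beta-gamma (5): add — endpoints in different components.
alpha-delta (6): add — endpoints in different components.
gamma-iota (6): add — endpoints in different components.
gamma-mu (6): add — endpoints in different components.
iota-mu (6): skip — iota and mu already connected.
mu-theta (6): add — endpoints in different components.
Edges rejected before the tree was complete: 1.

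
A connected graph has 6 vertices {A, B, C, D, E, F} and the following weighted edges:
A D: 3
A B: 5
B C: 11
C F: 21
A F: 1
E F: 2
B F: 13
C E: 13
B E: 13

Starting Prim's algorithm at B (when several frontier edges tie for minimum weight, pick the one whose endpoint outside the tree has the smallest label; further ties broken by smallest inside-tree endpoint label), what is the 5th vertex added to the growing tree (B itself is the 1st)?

D

Prim's algorithm from B:
Step 1: cheapest edge leaving the tree is A B (5); add A.
Step 2: cheapest edge leaving the tree is A F (1); add F.
Step 3: cheapest edge leaving the tree is E F (2); add E.
Step 4: cheapest edge leaving the tree is A D (3); add D.
Step 5: cheapest edge leaving the tree is B C (11); add C.
Vertex order: B, A, F, E, D, C. The 5th vertex is D.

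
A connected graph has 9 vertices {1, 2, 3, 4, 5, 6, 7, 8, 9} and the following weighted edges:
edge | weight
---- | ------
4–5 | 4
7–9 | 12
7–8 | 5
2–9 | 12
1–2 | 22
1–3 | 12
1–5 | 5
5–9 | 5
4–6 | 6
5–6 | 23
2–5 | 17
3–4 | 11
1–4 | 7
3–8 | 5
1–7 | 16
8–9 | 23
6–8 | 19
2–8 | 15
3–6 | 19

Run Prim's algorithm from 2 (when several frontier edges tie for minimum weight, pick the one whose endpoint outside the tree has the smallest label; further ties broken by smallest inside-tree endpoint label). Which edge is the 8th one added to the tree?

7-8

Grow the tree from 2 using Prim:
Step 1: cheapest edge leaving the tree is 2–9 (12); add 9.
Step 2: cheapest edge leaving the tree is 5–9 (5); add 5.
Step 3: cheapest edge leaving the tree is 4–5 (4); add 4.
Step 4: cheapest edge leaving the tree is 1–5 (5); add 1.
Step 5: cheapest edge leaving the tree is 4–6 (6); add 6.
Step 6: cheapest edge leaving the tree is 3–4 (11); add 3.
Step 7: cheapest edge leaving the tree is 3–8 (5); add 8.
Step 8: cheapest edge leaving the tree is 7–8 (5); add 7.
The 8th edge added is 7–8.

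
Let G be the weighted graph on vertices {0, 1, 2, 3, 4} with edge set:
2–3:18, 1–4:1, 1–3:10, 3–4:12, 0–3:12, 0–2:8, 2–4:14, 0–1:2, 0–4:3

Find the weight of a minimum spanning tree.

21

Prim's algorithm from 4:
Step 1: frontier [1–4 1, 0–4 3, 3–4 12, 2–4 14] → take 1–4 (1); add 1.
Step 2: frontier [0–1 2, 1–3 10, 0–4 3, 3–4 12, 2–4 14] → take 0–1 (2); add 0.
Step 3: frontier [0–2 8, 0–3 12, 1–3 10, 3–4 12, 2–4 14] → take 0–2 (8); add 2.
Step 4: frontier [0–3 12, 1–3 10, 2–3 18, 3–4 12] → take 1–3 (10); add 3.
MST edges: 1–4, 0–1, 0–2, 1–3; total weight 1+2+8+10 = 21.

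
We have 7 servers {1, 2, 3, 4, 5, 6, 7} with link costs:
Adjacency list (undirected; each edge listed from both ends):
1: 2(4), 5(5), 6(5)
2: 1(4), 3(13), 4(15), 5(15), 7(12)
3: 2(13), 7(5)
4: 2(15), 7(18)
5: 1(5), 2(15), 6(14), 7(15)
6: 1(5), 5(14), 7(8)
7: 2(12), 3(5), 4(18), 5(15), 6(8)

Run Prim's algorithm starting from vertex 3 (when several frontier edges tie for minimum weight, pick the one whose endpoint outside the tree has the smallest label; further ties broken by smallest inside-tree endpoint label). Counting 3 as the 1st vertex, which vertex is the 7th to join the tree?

Grow the tree from 3 using Prim:
Step 1: frontier [3-7 5, 2-3 13] → take 3-7 (5); add 7.
Step 2: frontier [2-3 13, 6-7 8, 2-7 12, 5-7 15, 4-7 18] → take 6-7 (8); add 6.
Step 3: frontier [2-3 13, 1-6 5, 5-6 14, 2-7 12, 5-7 15, 4-7 18] → take 1-6 (5); add 1.
Step 4: frontier [1-2 4, 1-5 5, 2-3 13, 5-6 14, 2-7 12, 5-7 15, 4-7 18] → take 1-2 (4); add 2.
Step 5: frontier [1-5 5, 2-4 15, 2-5 15, 5-6 14, 5-7 15, 4-7 18] → take 1-5 (5); add 5.
Step 6: frontier [2-4 15, 4-7 18] → take 2-4 (15); add 4.
Vertex order: 3, 7, 6, 1, 2, 5, 4. The 7th vertex is 4.

4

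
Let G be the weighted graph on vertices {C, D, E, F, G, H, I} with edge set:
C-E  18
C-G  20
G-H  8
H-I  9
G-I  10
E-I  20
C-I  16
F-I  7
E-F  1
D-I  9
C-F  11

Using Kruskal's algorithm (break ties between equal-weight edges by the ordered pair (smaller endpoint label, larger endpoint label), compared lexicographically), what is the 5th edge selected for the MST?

Kruskal's algorithm — process edges by increasing weight (ties by edge label):
E-F (1): add. Components now {C} {D} {E,F} {G} {H} {I}
F-I (7): add. Components now {C} {D} {E,F,I} {G} {H}
G-H (8): add. Components now {C} {D} {E,F,I} {G,H}
D-I (9): add. Components now {C} {D,E,F,I} {G,H}
H-I (9): add. Components now {C} {D,E,F,G,H,I}
G-I (10): skip — G and I already connected.
C-F (11): add. Components now {C,D,E,F,G,H,I}
The 5th edge added is H-I.

H-I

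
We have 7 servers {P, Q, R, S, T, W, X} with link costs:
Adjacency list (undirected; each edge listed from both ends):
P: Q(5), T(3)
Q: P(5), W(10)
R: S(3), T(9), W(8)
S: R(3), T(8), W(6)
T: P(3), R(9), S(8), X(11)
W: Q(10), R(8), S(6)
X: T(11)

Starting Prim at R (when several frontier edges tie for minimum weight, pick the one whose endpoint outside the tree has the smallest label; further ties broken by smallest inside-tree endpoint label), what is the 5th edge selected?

Prim's algorithm from R:
Step 1: frontier [R—S 3, R—W 8, R—T 9] → take R—S (3); add S.
Step 2: frontier [R—W 8, R—T 9, S—W 6, S—T 8] → take S—W (6); add W.
Step 3: frontier [R—T 9, S—T 8, Q—W 10] → take S—T (8); add T.
Step 4: frontier [P—T 3, T—X 11, Q—W 10] → take P—T (3); add P.
Step 5: frontier [P—Q 5, T—X 11, Q—W 10] → take P—Q (5); add Q.
Step 6: frontier [T—X 11] → take T—X (11); add X.
The 5th edge added is P—Q.

P-Q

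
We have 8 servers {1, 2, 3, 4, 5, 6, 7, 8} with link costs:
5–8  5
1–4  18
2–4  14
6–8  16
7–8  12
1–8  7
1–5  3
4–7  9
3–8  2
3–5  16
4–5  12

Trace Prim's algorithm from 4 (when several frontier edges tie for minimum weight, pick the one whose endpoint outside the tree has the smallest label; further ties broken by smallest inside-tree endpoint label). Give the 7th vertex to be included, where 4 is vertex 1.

Prim's algorithm from 4:
Step 1: frontier [4–7 9, 4–5 12, 2–4 14, 1–4 18] → take 4–7 (9); add 7.
Step 2: frontier [4–5 12, 2–4 14, 1–4 18, 7–8 12] → take 4–5 (12); add 5.
Step 3: frontier [2–4 14, 1–4 18, 1–5 3, 5–8 5, 3–5 16, 7–8 12] → take 1–5 (3); add 1.
Step 4: frontier [1–8 7, 2–4 14, 5–8 5, 3–5 16, 7–8 12] → take 5–8 (5); add 8.
Step 5: frontier [2–4 14, 3–5 16, 3–8 2, 6–8 16] → take 3–8 (2); add 3.
Step 6: frontier [2–4 14, 6–8 16] → take 2–4 (14); add 2.
Step 7: frontier [6–8 16] → take 6–8 (16); add 6.
Vertex order: 4, 7, 5, 1, 8, 3, 2, 6. The 7th vertex is 2.

2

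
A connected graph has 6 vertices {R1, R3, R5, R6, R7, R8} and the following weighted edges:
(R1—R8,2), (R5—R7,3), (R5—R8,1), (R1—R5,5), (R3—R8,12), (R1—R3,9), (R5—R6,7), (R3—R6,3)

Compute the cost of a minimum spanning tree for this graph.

Grow the tree from R1 using Prim:
Step 1: cheapest edge leaving the tree is R1—R8 (2); add R8.
Step 2: cheapest edge leaving the tree is R5—R8 (1); add R5.
Step 3: cheapest edge leaving the tree is R5—R7 (3); add R7.
Step 4: cheapest edge leaving the tree is R5—R6 (7); add R6.
Step 5: cheapest edge leaving the tree is R3—R6 (3); add R3.
MST edges: R1—R8, R5—R8, R5—R7, R5—R6, R3—R6; total weight 2+1+3+7+3 = 16.

16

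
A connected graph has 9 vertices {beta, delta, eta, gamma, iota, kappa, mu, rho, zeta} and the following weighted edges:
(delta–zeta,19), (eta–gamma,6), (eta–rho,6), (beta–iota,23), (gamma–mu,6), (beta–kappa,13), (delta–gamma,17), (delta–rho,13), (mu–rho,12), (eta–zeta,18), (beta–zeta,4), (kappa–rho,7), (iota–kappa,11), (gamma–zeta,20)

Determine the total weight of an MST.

66

Prim, starting at iota.
Step 1: cheapest edge leaving the tree is iota–kappa (11); add kappa.
Step 2: cheapest edge leaving the tree is kappa–rho (7); add rho.
Step 3: cheapest edge leaving the tree is eta–rho (6); add eta.
Step 4: cheapest edge leaving the tree is eta–gamma (6); add gamma.
Step 5: cheapest edge leaving the tree is gamma–mu (6); add mu.
Step 6: cheapest edge leaving the tree is beta–kappa (13); add beta.
Step 7: cheapest edge leaving the tree is beta–zeta (4); add zeta.
Step 8: cheapest edge leaving the tree is delta–rho (13); add delta.
MST edges: iota–kappa, kappa–rho, eta–rho, eta–gamma, gamma–mu, beta–kappa, beta–zeta, delta–rho; total weight 11+7+6+6+6+13+4+13 = 66.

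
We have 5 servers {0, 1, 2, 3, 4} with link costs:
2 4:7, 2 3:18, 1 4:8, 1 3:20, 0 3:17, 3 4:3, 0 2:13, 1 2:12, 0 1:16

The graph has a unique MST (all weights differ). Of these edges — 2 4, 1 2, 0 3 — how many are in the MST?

Kruskal: consider edges lightest-first.
3 4 (3): add — endpoints in different components.
2 4 (7): add — endpoints in different components.
1 4 (8): add — endpoints in different components.
1 2 (12): skip — 1 and 2 already connected.
0 2 (13): add — endpoints in different components.
MST edge set: {3 4, 2 4, 1 4, 0 2}.
Of the listed edges, {2 4} are in the MST → 1.

1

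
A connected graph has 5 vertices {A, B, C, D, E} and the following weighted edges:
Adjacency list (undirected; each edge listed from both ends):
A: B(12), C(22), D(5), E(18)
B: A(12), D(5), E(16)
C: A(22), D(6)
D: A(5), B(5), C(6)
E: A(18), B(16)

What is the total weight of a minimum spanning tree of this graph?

32

Kruskal's algorithm — process edges by increasing weight (ties by edge label):
A D (5): add — endpoints in different components.
B D (5): add — endpoints in different components.
C D (6): add — endpoints in different components.
A B (12): skip — A and B already connected.
B E (16): add — endpoints in different components.
MST edges: A D, B D, C D, B E; total weight 5+5+6+16 = 32.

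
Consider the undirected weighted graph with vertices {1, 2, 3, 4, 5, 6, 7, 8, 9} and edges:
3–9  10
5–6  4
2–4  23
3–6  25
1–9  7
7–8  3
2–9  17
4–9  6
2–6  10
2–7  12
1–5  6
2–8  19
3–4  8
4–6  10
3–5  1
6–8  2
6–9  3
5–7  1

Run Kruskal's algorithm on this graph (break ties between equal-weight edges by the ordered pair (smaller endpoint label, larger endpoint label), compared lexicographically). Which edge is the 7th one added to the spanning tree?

Sort edges by weight, then run Kruskal:
3–5 (1): add — endpoints in different components.
5–7 (1): add — endpoints in different components.
6–8 (2): add — endpoints in different components.
6–9 (3): add — endpoints in different components.
7–8 (3): add — endpoints in different components.
5–6 (4): skip — 5 and 6 already connected.
1–5 (6): add — endpoints in different components.
4–9 (6): add — endpoints in different components.
1–9 (7): skip — 1 and 9 already connected.
3–4 (8): skip — 3 and 4 already connected.
2–6 (10): add — endpoints in different components.
The 7th edge added is 4–9.

4-9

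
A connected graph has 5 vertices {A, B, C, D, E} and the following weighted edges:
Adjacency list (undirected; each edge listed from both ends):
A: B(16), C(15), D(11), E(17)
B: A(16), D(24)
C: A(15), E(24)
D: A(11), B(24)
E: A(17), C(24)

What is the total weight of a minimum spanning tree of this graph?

59

Kruskal: consider edges lightest-first.
A D (11): add — endpoints in different components.
A C (15): add — endpoints in different components.
A B (16): add — endpoints in different components.
A E (17): add — endpoints in different components.
MST edges: A D, A C, A B, A E; total weight 11+15+16+17 = 59.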